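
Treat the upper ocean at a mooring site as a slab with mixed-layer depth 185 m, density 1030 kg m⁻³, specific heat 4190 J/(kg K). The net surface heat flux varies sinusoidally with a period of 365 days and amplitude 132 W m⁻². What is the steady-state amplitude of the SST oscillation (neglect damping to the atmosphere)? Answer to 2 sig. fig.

Areal heat capacity C = ρ c_p D = 1030 × 4190 × 185 = 7.98×10^8 J/(m²·K).
Angular frequency ω = 2π / T = 2π / 3.15×10^7 s = 1.99×10^-7 s⁻¹.
Cω = 7.98×10^8 × 1.99×10^-7 = 159 W/(m²·K).
Amplitude A = F₀ / (Cω) = 132 / 159 = 0.830 K.

0.83 K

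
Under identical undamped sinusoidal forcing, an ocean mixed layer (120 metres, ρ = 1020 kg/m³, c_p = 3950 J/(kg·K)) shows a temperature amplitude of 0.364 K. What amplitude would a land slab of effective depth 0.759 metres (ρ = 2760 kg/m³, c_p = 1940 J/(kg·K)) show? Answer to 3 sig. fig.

C_ocean = 4.83×10^8 J/(m²·K); C_land = 4.06×10^6 J/(m²·K).
A ∝ 1/C ⇒ A_land = A_ocean × C_ocean/C_land = 0.364 × 119 = 43.3 K.

43.3 K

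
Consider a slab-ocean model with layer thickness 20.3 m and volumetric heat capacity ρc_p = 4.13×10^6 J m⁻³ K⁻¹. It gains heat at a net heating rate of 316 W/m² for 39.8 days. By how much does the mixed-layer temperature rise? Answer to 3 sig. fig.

13.0 K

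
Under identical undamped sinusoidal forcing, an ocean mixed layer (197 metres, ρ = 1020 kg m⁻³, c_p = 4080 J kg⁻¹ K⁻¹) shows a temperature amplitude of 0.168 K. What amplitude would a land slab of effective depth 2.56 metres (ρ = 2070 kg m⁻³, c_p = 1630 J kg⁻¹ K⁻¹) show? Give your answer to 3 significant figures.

C_ocean = 8.20×10^8 J/(m²·K); C_land = 8.64×10^6 J/(m²·K).
A ∝ 1/C ⇒ A_land = A_ocean × C_ocean/C_land = 0.168 × 94.9 = 15.9 K.

15.9 K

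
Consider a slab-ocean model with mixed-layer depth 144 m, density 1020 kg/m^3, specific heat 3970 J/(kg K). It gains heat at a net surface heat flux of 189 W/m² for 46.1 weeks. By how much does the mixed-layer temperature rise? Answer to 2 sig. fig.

Areal heat capacity C = ρ c_p D = 1020 × 3970 × 144 = 5.83×10^8 J m⁻² K⁻¹.
Net heat input Q = F Δt = 189 × (46.1 weeks × 6.048×10^5 s/week) = 5.27×10^9 J/m².
ΔT = Q / C = 5.27×10^9 / 5.83×10^8 = 9.04 K.

9.0 K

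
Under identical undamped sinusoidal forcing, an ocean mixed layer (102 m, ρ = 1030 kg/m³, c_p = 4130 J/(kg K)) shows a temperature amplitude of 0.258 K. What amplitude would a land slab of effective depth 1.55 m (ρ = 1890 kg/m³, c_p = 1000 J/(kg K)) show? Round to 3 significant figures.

38.2 K

C_ocean = 4.34×10^8 J/(m²·K); C_land = 2.93×10^6 J/(m²·K).
A ∝ 1/C ⇒ A_land = A_ocean × C_ocean/C_land = 0.258 × 148 = 38.2 K.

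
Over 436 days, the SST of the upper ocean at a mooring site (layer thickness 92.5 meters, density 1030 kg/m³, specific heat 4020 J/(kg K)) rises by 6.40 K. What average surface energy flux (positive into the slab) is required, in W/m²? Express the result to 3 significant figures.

65.1

Areal heat capacity C = ρ c_p D = 1030 × 4020 × 92.5 = 3.83×10^8 J m⁻² K⁻¹.
Required heat per unit area: Q = C ΔT = 3.83×10^8 × 6.40 = 2.45×10^9 J/m².
Flux F = Q / Δt = 2.45×10^9 / 3.77×10^7 s = 65.1 W/m².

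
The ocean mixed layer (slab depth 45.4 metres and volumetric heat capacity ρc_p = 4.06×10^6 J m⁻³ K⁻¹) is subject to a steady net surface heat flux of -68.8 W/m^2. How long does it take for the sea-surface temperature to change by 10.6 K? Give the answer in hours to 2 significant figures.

7900 hours

Areal heat capacity C = ρc_p × D = 4.06×10^6 × 45.4 = 1.84×10^8 J m⁻² K⁻¹.
Time required: Δt = C ΔT / F = 1.84×10^8 × -10.6 / -68.8 = 2.84×10^7 s.
In hours: 2.84×10^7 s / (3600 s/hour) = 7890 hours.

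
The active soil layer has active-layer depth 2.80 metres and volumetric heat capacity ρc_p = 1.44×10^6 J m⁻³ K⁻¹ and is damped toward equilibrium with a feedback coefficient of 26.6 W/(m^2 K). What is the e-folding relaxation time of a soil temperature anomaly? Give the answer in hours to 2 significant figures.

42 hours

Areal heat capacity C = ρc_p × D = 1.44×10^6 × 2.80 = 4.03×10^6 J m⁻² K⁻¹.
Relaxation time τ = C / λ = 4.03×10^6 / 26.6 = 1.52×10^5 s.
In hours: 1.52×10^5 s / (3600 s/hour) = 42.1 hours.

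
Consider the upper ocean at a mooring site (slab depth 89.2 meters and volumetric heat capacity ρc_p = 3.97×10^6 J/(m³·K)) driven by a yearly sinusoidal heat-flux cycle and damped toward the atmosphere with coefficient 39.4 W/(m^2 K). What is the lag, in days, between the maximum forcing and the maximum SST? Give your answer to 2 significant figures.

Areal heat capacity C = ρc_p × D = 3.97×10^6 × 89.2 = 3.54×10^8 J m⁻² K⁻¹.
ω = 2π / 3.15×10^7 s = 1.99×10^-7 s⁻¹.
Phase lag φ = arctan(Cω/λ) = arctan(70.6/39.4) = 1.06 rad.
Time lag = φ / ω = 1.06 / 1.99×10^-7 = 5.33×10^6 s = 61.7 days.

62 days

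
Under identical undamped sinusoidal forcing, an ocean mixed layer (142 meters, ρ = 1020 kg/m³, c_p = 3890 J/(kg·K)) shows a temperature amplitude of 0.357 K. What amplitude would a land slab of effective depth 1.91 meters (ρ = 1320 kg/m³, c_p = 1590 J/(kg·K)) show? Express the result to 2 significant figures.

C_ocean = 5.63×10^8 J/(m²·K); C_land = 4.01×10^6 J/(m²·K).
A ∝ 1/C ⇒ A_land = A_ocean × C_ocean/C_land = 0.357 × 141 = 50.2 K.

50 K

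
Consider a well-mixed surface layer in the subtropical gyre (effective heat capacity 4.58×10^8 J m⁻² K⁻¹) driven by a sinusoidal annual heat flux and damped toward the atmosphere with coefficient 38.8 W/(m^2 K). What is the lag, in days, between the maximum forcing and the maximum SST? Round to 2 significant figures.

68 days

Areal heat capacity C = 4.58×10^8 J m⁻² K⁻¹ (given).
ω = 2π / 3.15×10^7 s = 1.99×10^-7 s⁻¹.
Phase lag φ = arctan(Cω/λ) = arctan(91.3/38.8) = 1.17 rad.
Time lag = φ / ω = 1.17 / 1.99×10^-7 = 5.87×10^6 s = 67.9 days.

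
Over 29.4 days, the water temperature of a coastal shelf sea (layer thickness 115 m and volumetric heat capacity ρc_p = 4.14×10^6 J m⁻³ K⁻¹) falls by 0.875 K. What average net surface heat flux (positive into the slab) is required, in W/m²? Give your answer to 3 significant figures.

Areal heat capacity C = ρc_p × D = 4.14×10^6 × 115 = 4.76×10^8 J m⁻² K⁻¹.
Required heat per unit area: Q = C ΔT = 4.76×10^8 × -0.875 = -4.17×10^8 J/m².
Flux F = Q / Δt = -4.17×10^8 / 2.54×10^6 s = -164 W/m².

-164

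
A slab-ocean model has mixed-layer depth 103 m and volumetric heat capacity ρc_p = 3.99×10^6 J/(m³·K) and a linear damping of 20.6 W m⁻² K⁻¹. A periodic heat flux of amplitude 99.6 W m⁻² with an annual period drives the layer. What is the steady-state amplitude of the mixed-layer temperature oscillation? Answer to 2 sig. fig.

Areal heat capacity C = ρc_p × D = 3.99×10^6 × 103 = 4.11×10^8 J m⁻² K⁻¹.
Angular frequency ω = 2π / T = 2π / 3.15×10^7 s = 1.99×10^-7 s⁻¹.
√((Cω)² + λ²) = √((81.9)² + 20.6²) = 84.4 W/(m²·K).
Amplitude A = F₀ / √((Cω)²+λ²) = 99.6 / 84.4 = 1.18 K.

1.2 K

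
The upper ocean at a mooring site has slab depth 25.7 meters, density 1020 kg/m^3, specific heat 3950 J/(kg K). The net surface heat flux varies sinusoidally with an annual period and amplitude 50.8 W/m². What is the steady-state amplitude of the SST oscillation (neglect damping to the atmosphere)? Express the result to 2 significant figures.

Areal heat capacity C = ρ c_p D = 1020 × 3950 × 25.7 = 1.04×10^8 J/(m²·K).
Angular frequency ω = 2π / T = 2π / 3.15×10^7 s = 1.99×10^-7 s⁻¹.
Cω = 1.04×10^8 × 1.99×10^-7 = 20.6 W/(m²·K).
Amplitude A = F₀ / (Cω) = 50.8 / 20.6 = 2.46 K.

2.5 K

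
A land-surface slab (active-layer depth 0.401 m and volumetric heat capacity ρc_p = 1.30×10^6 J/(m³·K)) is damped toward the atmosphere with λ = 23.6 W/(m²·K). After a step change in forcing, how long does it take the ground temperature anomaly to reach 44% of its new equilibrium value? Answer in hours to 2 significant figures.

3.6 hours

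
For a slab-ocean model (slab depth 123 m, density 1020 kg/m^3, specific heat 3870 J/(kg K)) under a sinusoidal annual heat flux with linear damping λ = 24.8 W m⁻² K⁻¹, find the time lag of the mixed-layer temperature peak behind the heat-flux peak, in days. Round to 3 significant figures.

76.7 days

Areal heat capacity C = ρ c_p D = 1020 × 3870 × 123 = 4.86×10^8 J/(m^2 K).
ω = 2π / 3.15×10^7 s = 1.99×10^-7 s⁻¹.
Phase lag φ = arctan(Cω/λ) = arctan(96.7/24.8) = 1.32 rad.
Time lag = φ / ω = 1.32 / 1.99×10^-7 = 6.62×10^6 s = 76.7 days.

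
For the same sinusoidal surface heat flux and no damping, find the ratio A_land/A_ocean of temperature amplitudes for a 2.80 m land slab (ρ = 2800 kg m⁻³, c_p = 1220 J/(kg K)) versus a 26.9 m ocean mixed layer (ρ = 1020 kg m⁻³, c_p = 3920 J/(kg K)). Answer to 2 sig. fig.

C_ocean = 1020 × 3920 × 26.9 = 1.08×10^8 J/(m²·K).
C_land = 2800 × 1220 × 2.80 = 9.56×10^6 J/(m²·K).
Undamped amplitude ∝ 1/C, so A_land/A_ocean = C_ocean/C_land = 11.2.

11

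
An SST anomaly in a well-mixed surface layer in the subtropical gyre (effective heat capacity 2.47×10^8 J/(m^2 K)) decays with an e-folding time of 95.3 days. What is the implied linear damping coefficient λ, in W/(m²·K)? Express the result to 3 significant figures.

Areal heat capacity C = 2.47×10^8 J/(m^2 K) (given).
τ = 95.3 days = 8.23×10^6 s.
λ = C / τ = 2.47×10^8 / 8.23×10^6 = 30.0 W/(m²·K).

30.0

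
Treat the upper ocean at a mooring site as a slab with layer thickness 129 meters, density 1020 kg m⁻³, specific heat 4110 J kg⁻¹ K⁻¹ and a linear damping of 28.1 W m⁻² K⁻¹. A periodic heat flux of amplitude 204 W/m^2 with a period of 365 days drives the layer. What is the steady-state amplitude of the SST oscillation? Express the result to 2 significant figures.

1.8 K

Areal heat capacity C = ρ c_p D = 1020 × 4110 × 129 = 5.41×10^8 J m⁻² K⁻¹.
Angular frequency ω = 2π / T = 2π / 3.15×10^7 s = 1.99×10^-7 s⁻¹.
√((Cω)² + λ²) = √((108)² + 28.1²) = 111 W/(m²·K).
Amplitude A = F₀ / √((Cω)²+λ²) = 204 / 111 = 1.83 K.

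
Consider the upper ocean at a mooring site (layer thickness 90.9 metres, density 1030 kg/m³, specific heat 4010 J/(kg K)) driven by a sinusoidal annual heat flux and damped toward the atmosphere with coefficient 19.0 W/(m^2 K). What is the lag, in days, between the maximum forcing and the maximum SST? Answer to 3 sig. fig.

76.8 days

Areal heat capacity C = ρ c_p D = 1030 × 4010 × 90.9 = 3.75×10^8 J m⁻² K⁻¹.
ω = 2π / 3.15×10^7 s = 1.99×10^-7 s⁻¹.
Phase lag φ = arctan(Cω/λ) = arctan(74.8/19.0) = 1.32 rad.
Time lag = φ / ω = 1.32 / 1.99×10^-7 = 6.64×10^6 s = 76.8 days.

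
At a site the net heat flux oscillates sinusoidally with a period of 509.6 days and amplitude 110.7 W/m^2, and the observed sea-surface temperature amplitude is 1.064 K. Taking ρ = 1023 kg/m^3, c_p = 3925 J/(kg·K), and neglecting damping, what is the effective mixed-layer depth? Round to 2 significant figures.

180 m

ω = 2π / 4.40×10^7 s = 1.43×10^-7 s⁻¹.
Required C = F₀ / (A ω) = 110.7 / (1.064 × 1.43×10^-7) = 7.29×10^8 J/(m²·K).
D = C / (ρ c_p) = 7.29×10^8 / (1023 × 3925) = 182 m.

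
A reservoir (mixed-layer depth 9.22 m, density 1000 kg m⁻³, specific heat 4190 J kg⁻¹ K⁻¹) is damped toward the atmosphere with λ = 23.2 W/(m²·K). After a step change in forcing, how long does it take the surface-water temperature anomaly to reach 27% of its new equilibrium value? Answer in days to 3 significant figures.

6.07 days

Areal heat capacity C = ρ c_p D = 1000 × 4190 × 9.22 = 3.86×10^7 J/(m²·K).
τ = C / λ = 3.86×10^7 / 23.2 = 1.67×10^6 s.
Fraction reached: 1 − e^(−t/τ) = 0.27 ⇒ t = −τ ln(1 − 0.27) = τ × 0.315.
t = 5.24×10^5 s = 6.07 days.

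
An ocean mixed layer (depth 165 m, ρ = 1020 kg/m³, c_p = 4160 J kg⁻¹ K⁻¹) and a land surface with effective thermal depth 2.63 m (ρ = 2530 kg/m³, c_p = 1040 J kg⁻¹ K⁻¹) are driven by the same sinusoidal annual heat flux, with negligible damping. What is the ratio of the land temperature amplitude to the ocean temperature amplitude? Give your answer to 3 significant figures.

101

C_ocean = 1020 × 4160 × 165 = 7.00×10^8 J/(m²·K).
C_land = 2530 × 1040 × 2.63 = 6.92×10^6 J/(m²·K).
Undamped amplitude ∝ 1/C, so A_land/A_ocean = C_ocean/C_land = 101.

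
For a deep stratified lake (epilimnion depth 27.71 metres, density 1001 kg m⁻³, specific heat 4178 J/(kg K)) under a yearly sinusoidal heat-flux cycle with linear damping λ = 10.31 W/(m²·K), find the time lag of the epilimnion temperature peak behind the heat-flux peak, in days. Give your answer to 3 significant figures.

Areal heat capacity C = ρ c_p D = 1001 × 4178 × 27.71 = 1.16×10^8 J/(m²·K).
ω = 2π / 3.15×10^7 s = 1.99×10^-7 s⁻¹.
Phase lag φ = arctan(Cω/λ) = arctan(23.1/10.31) = 1.15 rad.
Time lag = φ / ω = 1.15 / 1.99×10^-7 = 5.78×10^6 s = 66.9 days.

66.9 days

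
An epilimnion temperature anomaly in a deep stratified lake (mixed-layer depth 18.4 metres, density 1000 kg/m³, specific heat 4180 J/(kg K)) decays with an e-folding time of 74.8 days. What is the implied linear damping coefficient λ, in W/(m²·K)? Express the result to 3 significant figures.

Areal heat capacity C = ρ c_p D = 1000 × 4180 × 18.4 = 7.69×10^7 J m⁻² K⁻¹.
τ = 74.8 days = 6.46×10^6 s.
λ = C / τ = 7.69×10^7 / 6.46×10^6 = 11.9 W/(m²·K).

11.9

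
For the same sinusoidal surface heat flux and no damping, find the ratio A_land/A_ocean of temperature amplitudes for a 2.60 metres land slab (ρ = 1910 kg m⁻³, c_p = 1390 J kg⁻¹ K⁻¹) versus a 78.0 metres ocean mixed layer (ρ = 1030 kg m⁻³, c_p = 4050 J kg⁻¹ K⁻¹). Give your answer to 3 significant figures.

47.1

C_ocean = 1030 × 4050 × 78.0 = 3.25×10^8 J/(m²·K).
C_land = 1910 × 1390 × 2.60 = 6.90×10^6 J/(m²·K).
Undamped amplitude ∝ 1/C, so A_land/A_ocean = C_ocean/C_land = 47.1.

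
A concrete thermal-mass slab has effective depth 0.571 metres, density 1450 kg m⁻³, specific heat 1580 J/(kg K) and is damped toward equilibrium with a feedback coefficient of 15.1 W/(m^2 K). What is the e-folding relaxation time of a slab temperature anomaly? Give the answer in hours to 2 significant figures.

24 hours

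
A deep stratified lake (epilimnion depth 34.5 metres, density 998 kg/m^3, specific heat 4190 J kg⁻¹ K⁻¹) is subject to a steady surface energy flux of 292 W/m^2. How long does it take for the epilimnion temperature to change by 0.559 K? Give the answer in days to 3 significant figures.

3.20 days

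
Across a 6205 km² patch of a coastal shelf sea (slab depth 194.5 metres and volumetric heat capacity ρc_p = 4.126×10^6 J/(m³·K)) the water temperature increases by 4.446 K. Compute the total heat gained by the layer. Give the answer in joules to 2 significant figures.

2.2×10^19 J

Areal heat capacity C = ρc_p × D = 4.126×10^6 × 194.5 = 8.03×10^8 J/(m^2 K).
Heat per unit area: q = C ΔT = 8.03×10^8 × 4.446 = 3.57×10^9 J/m².
Total heat: Q = q × A = 3.57×10^9 × (6205 × 10⁶ m²) = 2.21×10^19 J.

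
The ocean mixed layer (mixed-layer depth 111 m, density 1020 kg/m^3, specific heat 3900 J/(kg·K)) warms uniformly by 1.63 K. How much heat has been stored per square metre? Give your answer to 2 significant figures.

Areal heat capacity C = ρ c_p D = 1020 × 3900 × 111 = 4.42×10^8 J m⁻² K⁻¹.
ΔQ = C ΔT = 4.42×10^8 × 1.63 = 7.20×10^8 J/m².

7.2×10^8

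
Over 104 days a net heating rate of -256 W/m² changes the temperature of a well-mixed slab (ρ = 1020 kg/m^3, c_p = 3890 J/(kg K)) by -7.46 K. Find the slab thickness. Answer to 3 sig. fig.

Heat input Q = F Δt = -256 × 8.99×10^6 s = -2.30×10^9 J/m².
Required areal heat capacity C = Q / ΔT = 3.08×10^8 J/(m²·K).
Depth D = C / (ρ c_p) = 3.08×10^8 / (1020 × 3890) = 77.7 m.

77.7 m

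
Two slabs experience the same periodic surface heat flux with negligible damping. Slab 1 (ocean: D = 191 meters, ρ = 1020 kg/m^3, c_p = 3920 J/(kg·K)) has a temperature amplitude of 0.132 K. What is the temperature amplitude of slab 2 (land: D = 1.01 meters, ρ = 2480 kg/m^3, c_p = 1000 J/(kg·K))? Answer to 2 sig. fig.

40 K

C_ocean = 7.64×10^8 J/(m²·K); C_land = 2.50×10^6 J/(m²·K).
A ∝ 1/C ⇒ A_land = A_ocean × C_ocean/C_land = 0.132 × 305 = 40.2 K.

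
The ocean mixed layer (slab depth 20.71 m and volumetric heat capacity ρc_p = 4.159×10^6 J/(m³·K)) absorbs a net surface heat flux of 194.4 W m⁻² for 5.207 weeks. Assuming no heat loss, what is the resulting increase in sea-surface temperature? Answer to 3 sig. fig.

7.11 K

Areal heat capacity C = ρc_p × D = 4.159×10^6 × 20.71 = 8.61×10^7 J m⁻² K⁻¹.
Net heat input Q = F Δt = 194.4 × (5.207 weeks × 6.048×10^5 s/week) = 6.12×10^8 J/m².
ΔT = Q / C = 6.12×10^8 / 8.61×10^7 = 7.11 K.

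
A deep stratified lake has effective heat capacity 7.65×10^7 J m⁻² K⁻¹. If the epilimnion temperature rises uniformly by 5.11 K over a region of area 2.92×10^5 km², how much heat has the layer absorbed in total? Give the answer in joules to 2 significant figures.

1.1×10^20 J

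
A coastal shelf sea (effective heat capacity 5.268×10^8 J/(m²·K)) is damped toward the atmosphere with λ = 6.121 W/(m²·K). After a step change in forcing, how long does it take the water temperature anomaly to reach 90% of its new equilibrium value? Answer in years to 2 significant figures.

Areal heat capacity C = 5.268×10^8 J/(m²·K) (given).
τ = C / λ = 5.27×10^8 / 6.121 = 8.61×10^7 s.
Fraction reached: 1 − e^(−t/τ) = 0.90 ⇒ t = −τ ln(1 − 0.90) = τ × 2.30.
t = 1.98×10^8 s = 6.28 years.

6.3 years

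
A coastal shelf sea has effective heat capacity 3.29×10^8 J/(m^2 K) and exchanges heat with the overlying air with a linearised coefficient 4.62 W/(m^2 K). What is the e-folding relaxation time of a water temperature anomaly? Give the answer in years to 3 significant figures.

2.26 years

Areal heat capacity C = 3.29×10^8 J/(m^2 K) (given).
Relaxation time τ = C / λ = 3.29×10^8 / 4.62 = 7.12×10^7 s.
In years: 7.12×10^7 s / (3.156×10^7 s/year) = 2.26 years.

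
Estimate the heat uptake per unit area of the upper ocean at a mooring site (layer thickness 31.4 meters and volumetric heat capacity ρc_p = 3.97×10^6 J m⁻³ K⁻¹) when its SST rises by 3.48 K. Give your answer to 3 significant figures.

4.34×10^8

Areal heat capacity C = ρc_p × D = 3.97×10^6 × 31.4 = 1.25×10^8 J/(m²·K).
ΔQ = C ΔT = 1.25×10^8 × 3.48 = 4.34×10^8 J/m².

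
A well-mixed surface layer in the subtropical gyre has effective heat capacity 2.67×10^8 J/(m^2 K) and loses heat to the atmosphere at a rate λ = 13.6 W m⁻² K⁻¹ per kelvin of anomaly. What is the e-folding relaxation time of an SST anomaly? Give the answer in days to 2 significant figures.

230 days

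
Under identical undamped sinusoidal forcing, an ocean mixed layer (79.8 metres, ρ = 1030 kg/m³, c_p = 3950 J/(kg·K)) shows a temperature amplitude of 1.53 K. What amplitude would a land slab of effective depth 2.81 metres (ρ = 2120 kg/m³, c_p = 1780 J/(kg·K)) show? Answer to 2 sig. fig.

C_ocean = 3.25×10^8 J/(m²·K); C_land = 1.06×10^7 J/(m²·K).
A ∝ 1/C ⇒ A_land = A_ocean × C_ocean/C_land = 1.53 × 30.6 = 46.8 K.

47 K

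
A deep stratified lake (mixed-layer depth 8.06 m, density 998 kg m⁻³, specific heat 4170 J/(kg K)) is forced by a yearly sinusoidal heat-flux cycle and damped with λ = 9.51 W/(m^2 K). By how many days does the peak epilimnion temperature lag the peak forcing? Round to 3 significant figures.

35.6 days

Areal heat capacity C = ρ c_p D = 998 × 4170 × 8.06 = 3.35×10^7 J m⁻² K⁻¹.
ω = 2π / 3.15×10^7 s = 1.99×10^-7 s⁻¹.
Phase lag φ = arctan(Cω/λ) = arctan(6.68/9.51) = 0.613 rad.
Time lag = φ / ω = 0.613 / 1.99×10^-7 = 3.07×10^6 s = 35.6 days.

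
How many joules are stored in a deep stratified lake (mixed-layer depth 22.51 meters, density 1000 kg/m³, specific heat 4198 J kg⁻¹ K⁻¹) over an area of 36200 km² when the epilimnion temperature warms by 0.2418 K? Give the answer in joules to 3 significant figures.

8.27×10^17 J

Areal heat capacity C = ρ c_p D = 1000 × 4198 × 22.51 = 9.45×10^7 J m⁻² K⁻¹.
Heat per unit area: q = C ΔT = 9.45×10^7 × 0.2418 = 2.28×10^7 J/m².
Total heat: Q = q × A = 2.28×10^7 × (36200 × 10⁶ m²) = 8.27×10^17 J.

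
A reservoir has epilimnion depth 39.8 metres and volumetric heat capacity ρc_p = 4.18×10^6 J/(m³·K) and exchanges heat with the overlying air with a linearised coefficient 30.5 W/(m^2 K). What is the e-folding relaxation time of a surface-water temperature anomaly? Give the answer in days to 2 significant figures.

63 days

Areal heat capacity C = ρc_p × D = 4.18×10^6 × 39.8 = 1.66×10^8 J/(m²·K).
Relaxation time τ = C / λ = 1.66×10^8 / 30.5 = 5.45×10^6 s.
In days: 5.45×10^6 s / (86400 s/day) = 63.1 days.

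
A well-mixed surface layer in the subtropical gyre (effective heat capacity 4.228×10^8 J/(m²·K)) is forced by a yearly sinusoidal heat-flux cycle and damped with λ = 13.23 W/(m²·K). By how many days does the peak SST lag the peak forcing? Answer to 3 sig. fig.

82.2 days

Areal heat capacity C = 4.228×10^8 J/(m²·K) (given).
ω = 2π / 3.15×10^7 s = 1.99×10^-7 s⁻¹.
Phase lag φ = arctan(Cω/λ) = arctan(84.2/13.23) = 1.42 rad.
Time lag = φ / ω = 1.42 / 1.99×10^-7 = 7.10×10^6 s = 82.2 days.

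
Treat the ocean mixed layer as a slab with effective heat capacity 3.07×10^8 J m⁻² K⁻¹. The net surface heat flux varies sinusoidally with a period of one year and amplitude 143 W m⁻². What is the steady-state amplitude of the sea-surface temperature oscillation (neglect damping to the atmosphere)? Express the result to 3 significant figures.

2.34 K

Areal heat capacity C = 3.07×10^8 J m⁻² K⁻¹ (given).
Angular frequency ω = 2π / T = 2π / 3.15×10^7 s = 1.99×10^-7 s⁻¹.
Cω = 3.07×10^8 × 1.99×10^-7 = 61.2 W/(m²·K).
Amplitude A = F₀ / (Cω) = 143 / 61.2 = 2.34 K.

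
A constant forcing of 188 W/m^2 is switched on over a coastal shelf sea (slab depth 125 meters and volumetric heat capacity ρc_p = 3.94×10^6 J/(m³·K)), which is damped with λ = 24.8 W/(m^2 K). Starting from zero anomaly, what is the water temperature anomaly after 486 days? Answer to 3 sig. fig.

Areal heat capacity C = ρc_p × D = 3.94×10^6 × 125 = 4.92×10^8 J/(m²·K).
τ = C / λ = 4.92×10^8 / 24.8 = 1.99×10^7 s.
Equilibrium anomaly ΔT_eq = F / λ = 188 / 24.8 = 7.58 K.
t = 486 days = 4.20×10^7 s, so t/τ = 2.11.
ΔT(t) = ΔT_eq (1 − e^(−t/τ)) = 7.58 × (1 − e^−2.11) = 6.67 K.

6.67 K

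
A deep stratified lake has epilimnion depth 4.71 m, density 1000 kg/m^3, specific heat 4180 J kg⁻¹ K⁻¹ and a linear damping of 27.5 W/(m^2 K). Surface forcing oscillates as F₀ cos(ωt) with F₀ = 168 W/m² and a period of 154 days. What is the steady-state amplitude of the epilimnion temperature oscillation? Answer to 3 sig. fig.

5.79 K

Areal heat capacity C = ρ c_p D = 1000 × 4180 × 4.71 = 1.97×10^7 J/(m²·K).
Angular frequency ω = 2π / T = 2π / 1.33×10^7 s = 4.72×10^-7 s⁻¹.
√((Cω)² + λ²) = √((9.30)² + 27.5²) = 29.0 W/(m²·K).
Amplitude A = F₀ / √((Cω)²+λ²) = 168 / 29.0 = 5.79 K.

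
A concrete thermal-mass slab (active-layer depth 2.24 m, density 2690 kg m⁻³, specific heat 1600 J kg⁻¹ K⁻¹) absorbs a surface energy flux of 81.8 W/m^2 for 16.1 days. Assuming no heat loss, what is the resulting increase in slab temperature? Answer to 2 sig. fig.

12 K

Areal heat capacity C = ρ c_p D = 2690 × 1600 × 2.24 = 9.64×10^6 J/(m^2 K).
Net heat input Q = F Δt = 81.8 × (16.1 days × 86400 s/day) = 1.14×10^8 J/m².
ΔT = Q / C = 1.14×10^8 / 9.64×10^6 = 11.8 K.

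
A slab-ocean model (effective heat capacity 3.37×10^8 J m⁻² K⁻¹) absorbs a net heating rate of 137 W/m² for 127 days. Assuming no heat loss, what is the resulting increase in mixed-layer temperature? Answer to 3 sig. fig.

4.46 K

Areal heat capacity C = 3.37×10^8 J m⁻² K⁻¹ (given).
Net heat input Q = F Δt = 137 × (127 days × 86400 s/day) = 1.50×10^9 J/m².
ΔT = Q / C = 1.50×10^9 / 3.37×10^8 = 4.46 K.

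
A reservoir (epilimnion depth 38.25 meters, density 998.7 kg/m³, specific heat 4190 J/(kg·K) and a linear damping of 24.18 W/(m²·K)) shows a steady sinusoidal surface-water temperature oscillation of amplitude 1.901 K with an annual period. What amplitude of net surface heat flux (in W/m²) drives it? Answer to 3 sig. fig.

Areal heat capacity C = ρ c_p D = 998.7 × 4190 × 38.25 = 1.60×10^8 J/(m²·K).
ω = 2π / 3.15×10^7 s = 1.99×10^-7 s⁻¹.
√((Cω)² + λ²) = √((31.9)² + 24.18²) = 40.0 W/(m²·K).
F₀ = A × √((Cω)²+λ²) = 1.901 × 40.0 = 76.1 W/m².

76.1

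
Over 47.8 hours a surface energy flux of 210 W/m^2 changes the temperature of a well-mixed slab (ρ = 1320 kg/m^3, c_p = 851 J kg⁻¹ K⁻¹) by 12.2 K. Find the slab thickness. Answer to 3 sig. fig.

Heat input Q = F Δt = 210 × 1.72×10^5 s = 3.61×10^7 J/m².
Required areal heat capacity C = Q / ΔT = 2.96×10^6 J/(m²·K).
Depth D = C / (ρ c_p) = 2.96×10^6 / (1320 × 851) = 2.64 m.

2.64 m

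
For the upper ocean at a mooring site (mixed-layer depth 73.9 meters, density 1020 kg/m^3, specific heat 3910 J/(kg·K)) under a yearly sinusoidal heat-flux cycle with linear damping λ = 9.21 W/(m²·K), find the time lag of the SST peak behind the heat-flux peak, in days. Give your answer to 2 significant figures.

Areal heat capacity C = ρ c_p D = 1020 × 3910 × 73.9 = 2.95×10^8 J m⁻² K⁻¹.
ω = 2π / 3.15×10^7 s = 1.99×10^-7 s⁻¹.
Phase lag φ = arctan(Cω/λ) = arctan(58.7/9.21) = 1.42 rad.
Time lag = φ / ω = 1.42 / 1.99×10^-7 = 7.10×10^6 s = 82.2 days.

82 days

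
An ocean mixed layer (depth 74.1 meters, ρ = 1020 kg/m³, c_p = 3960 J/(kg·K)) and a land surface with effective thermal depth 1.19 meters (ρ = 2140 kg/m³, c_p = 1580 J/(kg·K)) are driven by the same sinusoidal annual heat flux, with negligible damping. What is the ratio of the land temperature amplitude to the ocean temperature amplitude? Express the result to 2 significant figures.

C_ocean = 1020 × 3960 × 74.1 = 2.99×10^8 J/(m²·K).
C_land = 2140 × 1580 × 1.19 = 4.02×10^6 J/(m²·K).
Undamped amplitude ∝ 1/C, so A_land/A_ocean = C_ocean/C_land = 74.4.

74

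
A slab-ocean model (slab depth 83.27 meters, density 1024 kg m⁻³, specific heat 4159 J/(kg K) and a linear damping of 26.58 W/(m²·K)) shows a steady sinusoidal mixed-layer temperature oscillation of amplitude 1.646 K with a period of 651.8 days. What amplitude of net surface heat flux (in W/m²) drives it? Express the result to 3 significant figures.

78.5

Areal heat capacity C = ρ c_p D = 1024 × 4159 × 83.27 = 3.55×10^8 J m⁻² K⁻¹.
ω = 2π / 5.63×10^7 s = 1.12×10^-7 s⁻¹.
√((Cω)² + λ²) = √((39.6)² + 26.58²) = 47.7 W/(m²·K).
F₀ = A × √((Cω)²+λ²) = 1.646 × 47.7 = 78.5 W/m².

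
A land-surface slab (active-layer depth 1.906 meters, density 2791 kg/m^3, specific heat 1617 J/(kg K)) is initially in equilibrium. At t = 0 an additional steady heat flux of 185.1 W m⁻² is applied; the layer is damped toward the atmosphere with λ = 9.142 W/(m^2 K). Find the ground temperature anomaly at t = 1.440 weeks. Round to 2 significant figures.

Areal heat capacity C = ρ c_p D = 2791 × 1617 × 1.906 = 8.60×10^6 J/(m^2 K).
τ = C / λ = 8.60×10^6 / 9.142 = 9.41×10^5 s.
Equilibrium anomaly ΔT_eq = F / λ = 185.1 / 9.142 = 20.2 K.
t = 1.440 weeks = 8.71×10^5 s, so t/τ = 0.926.
ΔT(t) = ΔT_eq (1 − e^(−t/τ)) = 20.2 × (1 − e^−0.926) = 12.2 K.

12 K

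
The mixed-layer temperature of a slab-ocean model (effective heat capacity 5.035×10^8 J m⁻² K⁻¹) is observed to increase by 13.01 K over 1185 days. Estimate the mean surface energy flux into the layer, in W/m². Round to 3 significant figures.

Areal heat capacity C = 5.035×10^8 J m⁻² K⁻¹ (given).
Required heat per unit area: Q = C ΔT = 5.03×10^8 × 13.01 = 6.55×10^9 J/m².
Flux F = Q / Δt = 6.55×10^9 / 1.02×10^8 s = 64.0 W/m².

64.0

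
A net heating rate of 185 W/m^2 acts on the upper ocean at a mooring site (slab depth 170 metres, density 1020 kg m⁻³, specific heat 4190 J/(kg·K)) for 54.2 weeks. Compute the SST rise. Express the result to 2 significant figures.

Areal heat capacity C = ρ c_p D = 1020 × 4190 × 170 = 7.27×10^8 J/(m²·K).
Net heat input Q = F Δt = 185 × (54.2 weeks × 6.048×10^5 s/week) = 6.06×10^9 J/m².
ΔT = Q / C = 6.06×10^9 / 7.27×10^8 = 8.35 K.

8.3 K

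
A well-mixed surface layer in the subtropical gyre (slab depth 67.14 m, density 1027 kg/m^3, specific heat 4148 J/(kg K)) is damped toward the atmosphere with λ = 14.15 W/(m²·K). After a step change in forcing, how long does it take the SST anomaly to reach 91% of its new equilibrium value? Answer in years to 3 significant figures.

Areal heat capacity C = ρ c_p D = 1027 × 4148 × 67.14 = 2.86×10^8 J/(m^2 K).
τ = C / λ = 2.86×10^8 / 14.15 = 2.02×10^7 s.
Fraction reached: 1 − e^(−t/τ) = 0.91 ⇒ t = −τ ln(1 − 0.91) = τ × 2.41.
t = 4.87×10^7 s = 1.54 years.

1.54 years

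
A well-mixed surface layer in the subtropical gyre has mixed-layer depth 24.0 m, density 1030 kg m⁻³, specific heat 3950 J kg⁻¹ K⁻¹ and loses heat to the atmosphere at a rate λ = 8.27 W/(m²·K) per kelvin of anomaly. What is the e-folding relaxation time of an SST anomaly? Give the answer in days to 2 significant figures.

Areal heat capacity C = ρ c_p D = 1030 × 3950 × 24.0 = 9.76×10^7 J m⁻² K⁻¹.
Relaxation time τ = C / λ = 9.76×10^7 / 8.27 = 1.18×10^7 s.
In days: 1.18×10^7 s / (86400 s/day) = 137 days.

140 days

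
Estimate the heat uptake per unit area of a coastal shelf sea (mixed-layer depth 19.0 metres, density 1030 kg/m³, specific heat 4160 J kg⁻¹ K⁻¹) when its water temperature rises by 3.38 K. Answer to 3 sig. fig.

Areal heat capacity C = ρ c_p D = 1030 × 4160 × 19.0 = 8.14×10^7 J m⁻² K⁻¹.
ΔQ = C ΔT = 8.14×10^7 × 3.38 = 2.75×10^8 J/m².

2.75×10^8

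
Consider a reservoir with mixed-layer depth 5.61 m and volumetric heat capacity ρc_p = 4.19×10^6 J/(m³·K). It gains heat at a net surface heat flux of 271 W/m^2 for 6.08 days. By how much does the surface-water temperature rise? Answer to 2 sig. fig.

6.1 K

Areal heat capacity C = ρc_p × D = 4.19×10^6 × 5.61 = 2.35×10^7 J m⁻² K⁻¹.
Net heat input Q = F Δt = 271 × (6.08 days × 86400 s/day) = 1.42×10^8 J/m².
ΔT = Q / C = 1.42×10^8 / 2.35×10^7 = 6.06 K.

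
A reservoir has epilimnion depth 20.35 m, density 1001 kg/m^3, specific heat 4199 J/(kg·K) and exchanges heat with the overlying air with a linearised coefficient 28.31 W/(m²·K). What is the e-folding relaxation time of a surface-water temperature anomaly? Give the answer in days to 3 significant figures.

35.0 days

Areal heat capacity C = ρ c_p D = 1001 × 4199 × 20.35 = 8.55×10^7 J/(m²·K).
Relaxation time τ = C / λ = 8.55×10^7 / 28.31 = 3.02×10^6 s.
In days: 3.02×10^6 s / (86400 s/day) = 35.0 days.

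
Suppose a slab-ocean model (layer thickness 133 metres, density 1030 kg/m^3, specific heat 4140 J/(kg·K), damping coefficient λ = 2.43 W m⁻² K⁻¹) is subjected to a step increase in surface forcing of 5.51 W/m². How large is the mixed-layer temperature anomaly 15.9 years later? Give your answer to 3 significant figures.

Areal heat capacity C = ρ c_p D = 1030 × 4140 × 133 = 5.67×10^8 J m⁻² K⁻¹.
τ = C / λ = 5.67×10^8 / 2.43 = 2.33×10^8 s.
Equilibrium anomaly ΔT_eq = F / λ = 5.51 / 2.43 = 2.27 K.
t = 15.9 years = 5.02×10^8 s, so t/τ = 2.15.
ΔT(t) = ΔT_eq (1 − e^(−t/τ)) = 2.27 × (1 − e^−2.15) = 2.00 K.

2.00 K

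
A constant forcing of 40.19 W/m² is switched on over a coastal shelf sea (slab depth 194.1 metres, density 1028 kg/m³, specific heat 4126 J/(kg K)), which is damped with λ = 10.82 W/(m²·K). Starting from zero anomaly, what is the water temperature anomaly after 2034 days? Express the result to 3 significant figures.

3.35 K

Areal heat capacity C = ρ c_p D = 1028 × 4126 × 194.1 = 8.23×10^8 J/(m²·K).
τ = C / λ = 8.23×10^8 / 10.82 = 7.61×10^7 s.
Equilibrium anomaly ΔT_eq = F / λ = 40.19 / 10.82 = 3.71 K.
t = 2034 days = 1.76×10^8 s, so t/τ = 2.31.
ΔT(t) = ΔT_eq (1 − e^(−t/τ)) = 3.71 × (1 − e^−2.31) = 3.35 K.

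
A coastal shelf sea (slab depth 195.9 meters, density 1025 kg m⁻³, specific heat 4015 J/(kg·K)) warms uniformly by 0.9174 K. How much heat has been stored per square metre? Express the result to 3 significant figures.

Areal heat capacity C = ρ c_p D = 1025 × 4015 × 195.9 = 8.06×10^8 J/(m^2 K).
ΔQ = C ΔT = 8.06×10^8 × 0.9174 = 7.40×10^8 J/m².

7.40×10^8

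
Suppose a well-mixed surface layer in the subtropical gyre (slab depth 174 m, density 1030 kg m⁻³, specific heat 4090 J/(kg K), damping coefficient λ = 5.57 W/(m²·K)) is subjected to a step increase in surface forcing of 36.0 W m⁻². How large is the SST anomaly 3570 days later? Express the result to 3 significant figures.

Areal heat capacity C = ρ c_p D = 1030 × 4090 × 174 = 7.33×10^8 J m⁻² K⁻¹.
τ = C / λ = 7.33×10^8 / 5.57 = 1.32×10^8 s.
Equilibrium anomaly ΔT_eq = F / λ = 36.0 / 5.57 = 6.46 K.
t = 3570 days = 3.08×10^8 s, so t/τ = 2.34.
ΔT(t) = ΔT_eq (1 − e^(−t/τ)) = 6.46 × (1 − e^−2.34) = 5.84 K.

5.84 K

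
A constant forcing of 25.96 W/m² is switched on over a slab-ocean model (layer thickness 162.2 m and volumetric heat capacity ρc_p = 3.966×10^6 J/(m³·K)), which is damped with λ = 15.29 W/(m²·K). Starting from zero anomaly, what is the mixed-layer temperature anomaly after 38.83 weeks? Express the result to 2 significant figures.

Areal heat capacity C = ρc_p × D = 3.966×10^6 × 162.2 = 6.43×10^8 J m⁻² K⁻¹.
τ = C / λ = 6.43×10^8 / 15.29 = 4.21×10^7 s.
Equilibrium anomaly ΔT_eq = F / λ = 25.96 / 15.29 = 1.70 K.
t = 38.83 weeks = 2.35×10^7 s, so t/τ = 0.558.
ΔT(t) = ΔT_eq (1 − e^(−t/τ)) = 1.70 × (1 − e^−0.558) = 0.726 K.

0.73 K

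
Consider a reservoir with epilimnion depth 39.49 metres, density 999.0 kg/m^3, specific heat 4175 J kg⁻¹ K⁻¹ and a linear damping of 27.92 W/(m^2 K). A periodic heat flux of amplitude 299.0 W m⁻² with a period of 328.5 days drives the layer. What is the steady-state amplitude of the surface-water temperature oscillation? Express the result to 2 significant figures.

Areal heat capacity C = ρ c_p D = 999.0 × 4175 × 39.49 = 1.65×10^8 J/(m²·K).
Angular frequency ω = 2π / T = 2π / 2.84×10^7 s = 2.21×10^-7 s⁻¹.
√((Cω)² + λ²) = √((36.5)² + 27.92²) = 45.9 W/(m²·K).
Amplitude A = F₀ / √((Cω)²+λ²) = 299.0 / 45.9 = 6.51 K.

6.5 K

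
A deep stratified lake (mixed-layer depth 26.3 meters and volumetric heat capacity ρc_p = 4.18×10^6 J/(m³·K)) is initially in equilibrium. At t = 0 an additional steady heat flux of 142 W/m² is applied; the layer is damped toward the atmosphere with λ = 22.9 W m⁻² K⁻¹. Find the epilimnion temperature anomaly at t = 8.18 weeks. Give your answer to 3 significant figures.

3.99 K

Areal heat capacity C = ρc_p × D = 4.18×10^6 × 26.3 = 1.10×10^8 J m⁻² K⁻¹.
τ = C / λ = 1.10×10^8 / 22.9 = 4.80×10^6 s.
Equilibrium anomaly ΔT_eq = F / λ = 142 / 22.9 = 6.20 K.
t = 8.18 weeks = 4.95×10^6 s, so t/τ = 1.03.
ΔT(t) = ΔT_eq (1 − e^(−t/τ)) = 6.20 × (1 − e^−1.03) = 3.99 K.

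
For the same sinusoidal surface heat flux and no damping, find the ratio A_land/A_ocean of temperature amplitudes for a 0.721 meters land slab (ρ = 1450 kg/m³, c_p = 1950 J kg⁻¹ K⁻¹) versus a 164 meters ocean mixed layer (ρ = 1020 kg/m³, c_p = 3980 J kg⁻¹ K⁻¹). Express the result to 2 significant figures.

C_ocean = 1020 × 3980 × 164 = 6.66×10^8 J/(m²·K).
C_land = 1450 × 1950 × 0.721 = 2.04×10^6 J/(m²·K).
Undamped amplitude ∝ 1/C, so A_land/A_ocean = C_ocean/C_land = 327.

330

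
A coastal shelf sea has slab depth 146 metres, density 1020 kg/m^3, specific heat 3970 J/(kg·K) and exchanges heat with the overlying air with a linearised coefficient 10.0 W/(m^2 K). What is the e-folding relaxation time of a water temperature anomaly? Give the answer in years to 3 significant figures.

Areal heat capacity C = ρ c_p D = 1020 × 3970 × 146 = 5.91×10^8 J/(m²·K).
Relaxation time τ = C / λ = 5.91×10^8 / 10.0 = 5.91×10^7 s.
In years: 5.91×10^7 s / (3.156×10^7 s/year) = 1.87 years.

1.87 years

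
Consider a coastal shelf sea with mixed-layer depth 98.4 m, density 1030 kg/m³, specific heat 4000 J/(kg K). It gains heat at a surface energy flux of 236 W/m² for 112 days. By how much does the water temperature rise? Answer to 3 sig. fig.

5.63 K

Areal heat capacity C = ρ c_p D = 1030 × 4000 × 98.4 = 4.05×10^8 J m⁻² K⁻¹.
Net heat input Q = F Δt = 236 × (112 days × 86400 s/day) = 2.28×10^9 J/m².
ΔT = Q / C = 2.28×10^9 / 4.05×10^8 = 5.63 K.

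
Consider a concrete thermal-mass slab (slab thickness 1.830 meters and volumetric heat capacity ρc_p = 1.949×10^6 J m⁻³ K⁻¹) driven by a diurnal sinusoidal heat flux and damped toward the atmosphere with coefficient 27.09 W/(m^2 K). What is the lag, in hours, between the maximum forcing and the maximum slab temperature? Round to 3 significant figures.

Areal heat capacity C = ρc_p × D = 1.949×10^6 × 1.830 = 3.57×10^6 J/(m^2 K).
ω = 2π / 86400 s = 7.27×10^-5 s⁻¹.
Phase lag φ = arctan(Cω/λ) = arctan(259/27.09) = 1.47 rad.
Time lag = φ / ω = 1.47 / 7.27×10^-5 = 20200 s = 5.60 hours.

5.60 hours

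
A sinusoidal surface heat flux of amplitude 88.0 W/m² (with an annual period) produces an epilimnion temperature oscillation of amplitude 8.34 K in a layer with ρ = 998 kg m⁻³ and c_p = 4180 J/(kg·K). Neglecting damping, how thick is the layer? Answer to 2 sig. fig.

ω = 2π / 3.15×10^7 s = 1.99×10^-7 s⁻¹.
Required C = F₀ / (A ω) = 88.0 / (8.34 × 1.99×10^-7) = 5.30×10^7 J/(m²·K).
D = C / (ρ c_p) = 5.30×10^7 / (998 × 4180) = 12.7 m.

13 m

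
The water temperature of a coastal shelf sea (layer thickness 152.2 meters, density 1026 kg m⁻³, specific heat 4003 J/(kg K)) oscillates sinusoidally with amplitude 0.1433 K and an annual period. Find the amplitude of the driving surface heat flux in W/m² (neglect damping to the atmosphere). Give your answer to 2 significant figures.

18

Areal heat capacity C = ρ c_p D = 1026 × 4003 × 152.2 = 6.25×10^8 J/(m^2 K).
ω = 2π / 3.15×10^7 s = 1.99×10^-7 s⁻¹.
Cω = 6.25×10^8 × 1.99×10^-7 = 125 W/(m²·K).
F₀ = A × Cω = 0.1433 × 125 = 17.8 W/m².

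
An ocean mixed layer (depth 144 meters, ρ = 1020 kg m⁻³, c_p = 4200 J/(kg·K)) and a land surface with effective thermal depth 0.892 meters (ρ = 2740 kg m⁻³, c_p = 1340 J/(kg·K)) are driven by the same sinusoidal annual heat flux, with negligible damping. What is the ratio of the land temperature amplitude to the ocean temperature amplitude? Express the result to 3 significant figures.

188

C_ocean = 1020 × 4200 × 144 = 6.17×10^8 J/(m²·K).
C_land = 2740 × 1340 × 0.892 = 3.28×10^6 J/(m²·K).
Undamped amplitude ∝ 1/C, so A_land/A_ocean = C_ocean/C_land = 188.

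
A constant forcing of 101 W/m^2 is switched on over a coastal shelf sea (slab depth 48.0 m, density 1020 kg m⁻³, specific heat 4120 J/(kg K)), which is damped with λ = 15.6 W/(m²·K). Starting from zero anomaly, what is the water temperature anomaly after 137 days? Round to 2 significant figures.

3.9 K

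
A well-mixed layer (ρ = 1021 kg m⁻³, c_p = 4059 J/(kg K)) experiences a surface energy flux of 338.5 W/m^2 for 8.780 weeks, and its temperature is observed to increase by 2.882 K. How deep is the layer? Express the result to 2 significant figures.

Heat input Q = F Δt = 338.5 × 5.31×10^6 s = 1.80×10^9 J/m².
Required areal heat capacity C = Q / ΔT = 6.24×10^8 J/(m²·K).
Depth D = C / (ρ c_p) = 6.24×10^8 / (1021 × 4059) = 150 m.

150 m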